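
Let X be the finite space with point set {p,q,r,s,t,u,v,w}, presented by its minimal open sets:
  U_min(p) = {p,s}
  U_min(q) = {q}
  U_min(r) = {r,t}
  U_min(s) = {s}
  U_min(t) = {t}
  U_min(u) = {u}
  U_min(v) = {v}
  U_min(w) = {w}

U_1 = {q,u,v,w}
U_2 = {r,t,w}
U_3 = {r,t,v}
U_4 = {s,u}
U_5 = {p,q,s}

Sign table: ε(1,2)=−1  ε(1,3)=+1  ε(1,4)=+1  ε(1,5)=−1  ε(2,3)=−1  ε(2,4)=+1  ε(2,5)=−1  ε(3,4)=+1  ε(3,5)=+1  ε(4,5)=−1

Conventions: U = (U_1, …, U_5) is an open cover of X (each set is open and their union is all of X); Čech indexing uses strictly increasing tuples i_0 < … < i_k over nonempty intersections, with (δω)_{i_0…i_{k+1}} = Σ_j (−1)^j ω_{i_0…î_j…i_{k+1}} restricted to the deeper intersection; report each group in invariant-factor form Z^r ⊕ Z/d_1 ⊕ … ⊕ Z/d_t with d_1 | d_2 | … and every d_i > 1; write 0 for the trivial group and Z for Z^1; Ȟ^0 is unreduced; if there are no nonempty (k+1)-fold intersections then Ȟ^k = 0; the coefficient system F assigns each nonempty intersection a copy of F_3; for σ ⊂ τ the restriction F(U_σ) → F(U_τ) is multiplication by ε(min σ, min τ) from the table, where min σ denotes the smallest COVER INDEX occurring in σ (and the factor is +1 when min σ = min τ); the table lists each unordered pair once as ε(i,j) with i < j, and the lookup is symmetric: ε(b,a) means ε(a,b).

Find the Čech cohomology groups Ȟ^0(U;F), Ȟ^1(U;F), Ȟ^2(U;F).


Ȟ^0 ≅ Z/3; Ȟ^1 ≅ Z/3 ⊕ Z/3; Ȟ^2 ≅ 0

nonempty intersections:
  U12={w} U13={v} U14={u} U15={q} U23={r,t} U45={s}
C dims 5,6; δ0: rk_F3 4
Ȟ^0: (5−4)−0=1 ⇒ Z/3
Ȟ^1: (6−0)−4=2 ⇒ Z/3 ⊕ Z/3
Ȟ^2: (0−0)−0=0 ⇒ 0


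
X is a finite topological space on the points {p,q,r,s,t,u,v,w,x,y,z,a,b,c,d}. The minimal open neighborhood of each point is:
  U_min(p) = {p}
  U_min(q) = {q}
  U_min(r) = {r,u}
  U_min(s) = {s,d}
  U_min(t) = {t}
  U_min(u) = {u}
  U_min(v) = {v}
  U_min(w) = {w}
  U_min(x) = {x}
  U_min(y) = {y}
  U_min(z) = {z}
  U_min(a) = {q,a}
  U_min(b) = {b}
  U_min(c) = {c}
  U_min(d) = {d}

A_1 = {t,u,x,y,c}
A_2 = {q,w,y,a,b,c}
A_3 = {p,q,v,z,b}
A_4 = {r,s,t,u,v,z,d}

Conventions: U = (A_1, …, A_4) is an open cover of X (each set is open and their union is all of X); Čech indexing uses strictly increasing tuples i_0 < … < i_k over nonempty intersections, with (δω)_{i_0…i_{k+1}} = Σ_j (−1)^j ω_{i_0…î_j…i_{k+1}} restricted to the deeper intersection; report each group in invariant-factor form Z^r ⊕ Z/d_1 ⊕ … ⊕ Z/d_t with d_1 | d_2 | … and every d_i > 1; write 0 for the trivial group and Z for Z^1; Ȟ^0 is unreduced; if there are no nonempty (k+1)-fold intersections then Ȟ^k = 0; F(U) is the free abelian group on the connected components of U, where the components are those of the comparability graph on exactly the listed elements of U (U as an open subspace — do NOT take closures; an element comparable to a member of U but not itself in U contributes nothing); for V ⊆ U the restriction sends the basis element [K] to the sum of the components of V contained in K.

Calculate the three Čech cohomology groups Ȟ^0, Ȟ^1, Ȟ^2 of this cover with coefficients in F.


nerve simplices:
  A12={y,c} A14={t,u} A23={q,b} A34={v,z}
components per intersection:
  A1: {t} {u} {x} {y} {c}
  A2: {q,a} {w} {y} {b} {c}
  A3: {p} {q} {v} {z} {b}
  A4: {r,u} {s,d} {t} {v} {z}
  A12: {y} {c}
  A14: {t} {u}
  A23: {q} {b}
  A34: {v} {z}
C dims 20,8; δ0: rk 8, SNF 1^8
degree 0: 20−8−0 = 12 → Ȟ^0 ≅ Z^12
degree 1: 8−0−8 = 0 → Ȟ^1 ≅ 0
degree 2: 0−0−0 = 0 → Ȟ^2 ≅ 0

Ȟ^0 = Z^12, Ȟ^1 = 0, Ȟ^2 = 0


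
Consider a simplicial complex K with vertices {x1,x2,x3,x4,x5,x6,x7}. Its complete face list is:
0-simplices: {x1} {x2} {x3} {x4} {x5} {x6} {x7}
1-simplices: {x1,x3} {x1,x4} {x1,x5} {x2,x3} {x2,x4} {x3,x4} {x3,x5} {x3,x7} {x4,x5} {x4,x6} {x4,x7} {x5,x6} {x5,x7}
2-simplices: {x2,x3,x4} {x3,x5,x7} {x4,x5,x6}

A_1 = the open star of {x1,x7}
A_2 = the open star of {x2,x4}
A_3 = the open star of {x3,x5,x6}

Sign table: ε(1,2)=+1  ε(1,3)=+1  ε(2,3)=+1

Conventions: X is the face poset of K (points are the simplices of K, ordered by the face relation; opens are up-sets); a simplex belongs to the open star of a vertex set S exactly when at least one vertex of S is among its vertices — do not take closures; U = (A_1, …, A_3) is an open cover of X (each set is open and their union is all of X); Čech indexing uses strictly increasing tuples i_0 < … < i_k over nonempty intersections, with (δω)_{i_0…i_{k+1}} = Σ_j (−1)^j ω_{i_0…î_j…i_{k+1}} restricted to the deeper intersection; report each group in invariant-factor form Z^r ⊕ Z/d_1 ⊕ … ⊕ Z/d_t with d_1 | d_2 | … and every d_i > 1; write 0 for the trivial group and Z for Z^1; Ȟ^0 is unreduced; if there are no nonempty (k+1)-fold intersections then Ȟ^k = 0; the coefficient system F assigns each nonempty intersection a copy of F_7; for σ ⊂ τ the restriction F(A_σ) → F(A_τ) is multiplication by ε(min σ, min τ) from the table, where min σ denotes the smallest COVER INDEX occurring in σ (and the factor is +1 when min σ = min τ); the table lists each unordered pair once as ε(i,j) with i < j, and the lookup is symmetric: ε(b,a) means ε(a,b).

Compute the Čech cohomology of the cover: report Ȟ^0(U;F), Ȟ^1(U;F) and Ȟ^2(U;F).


Ȟ^0 = Z/7, Ȟ^1 = Z/7 and Ȟ^2 = 0

nerve simplices:
  A1={{x1},{x7},{x1,x3},{x1,x4},{x1,x5},{x3,x7},{x4,x7},{x5,x7},{x3,x5,x7}} A2={{x2},{x4},{x1,x4},{x2,x3},{x2,x4},{x3,x4},{x4,x5},{x4,x6},{x4,x7},{x2,x3,x4},{x4,x5,x6}} A3={{x3},{x5},{x6},{x1,x3},{x1,x5},{x2,x3},{x3,x4},{x3,x5},{x3,x7},{x4,x5},{x4,x6},{x5,x6},{x5,x7},{x2,x3,x4},{x3,x5,x7},{x4,x5,x6}}
  A12={{x1,x4},{x4,x7}} A13={{x1,x3},{x1,x5},{x3,x7},{x5,x7},{x3,x5,x7}} A23={{x2,x3},{x3,x4},{x4,x5},{x4,x6},{x2,x3,x4},{x4,x5,x6}}
C dims 3,3; δ0: rk_F7 2
degree 0: 3−2−0 = 1 → Ȟ^0 ≅ Z/7
degree 1: 3−0−2 = 1 → Ȟ^1 ≅ Z/7
degree 2: 0−0−0 = 0 → Ȟ^2 ≅ 0


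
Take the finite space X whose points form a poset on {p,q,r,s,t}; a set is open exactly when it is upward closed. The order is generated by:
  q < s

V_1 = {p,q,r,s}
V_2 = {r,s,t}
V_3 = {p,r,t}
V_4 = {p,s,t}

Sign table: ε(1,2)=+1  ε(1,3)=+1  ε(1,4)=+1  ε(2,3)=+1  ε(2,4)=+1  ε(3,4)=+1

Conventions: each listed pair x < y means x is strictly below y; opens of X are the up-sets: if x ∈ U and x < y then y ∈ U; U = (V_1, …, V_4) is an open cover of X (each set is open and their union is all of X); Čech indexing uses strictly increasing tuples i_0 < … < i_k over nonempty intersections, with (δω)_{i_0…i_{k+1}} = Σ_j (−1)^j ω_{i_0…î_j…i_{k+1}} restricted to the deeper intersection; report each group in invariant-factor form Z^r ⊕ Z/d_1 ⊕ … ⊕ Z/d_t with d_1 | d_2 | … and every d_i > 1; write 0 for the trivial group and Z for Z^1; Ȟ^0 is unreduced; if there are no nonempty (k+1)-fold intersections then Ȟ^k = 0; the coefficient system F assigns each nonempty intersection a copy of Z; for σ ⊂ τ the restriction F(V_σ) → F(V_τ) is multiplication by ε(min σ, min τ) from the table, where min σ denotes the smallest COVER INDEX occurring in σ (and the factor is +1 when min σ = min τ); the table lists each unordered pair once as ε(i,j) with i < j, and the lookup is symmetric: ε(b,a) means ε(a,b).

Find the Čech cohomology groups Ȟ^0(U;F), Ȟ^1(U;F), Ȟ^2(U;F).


nerve of the cover:
  V12={r,s} V13={p,r} V14={p,s} V23={r,t} V24={s,t} V34={p,t}
  V123={r} V124={s} V134={p} V234={t}
C dims 4,6,4; δ0: rk 3, SNF 1^3; δ1: rk 3, SNF 1^3
Ȟ^0 = (4 − 3) − 0 = 1, so Ȟ^0 ≅ Z
Ȟ^1 = (6 − 3) − 3 = 0, so Ȟ^1 ≅ 0
Ȟ^2 = (4 − 0) − 3 = 1, so Ȟ^2 ≅ Z

Ȟ^0 ≅ Z, Ȟ^1 ≅ 0, Ȟ^2 ≅ Z


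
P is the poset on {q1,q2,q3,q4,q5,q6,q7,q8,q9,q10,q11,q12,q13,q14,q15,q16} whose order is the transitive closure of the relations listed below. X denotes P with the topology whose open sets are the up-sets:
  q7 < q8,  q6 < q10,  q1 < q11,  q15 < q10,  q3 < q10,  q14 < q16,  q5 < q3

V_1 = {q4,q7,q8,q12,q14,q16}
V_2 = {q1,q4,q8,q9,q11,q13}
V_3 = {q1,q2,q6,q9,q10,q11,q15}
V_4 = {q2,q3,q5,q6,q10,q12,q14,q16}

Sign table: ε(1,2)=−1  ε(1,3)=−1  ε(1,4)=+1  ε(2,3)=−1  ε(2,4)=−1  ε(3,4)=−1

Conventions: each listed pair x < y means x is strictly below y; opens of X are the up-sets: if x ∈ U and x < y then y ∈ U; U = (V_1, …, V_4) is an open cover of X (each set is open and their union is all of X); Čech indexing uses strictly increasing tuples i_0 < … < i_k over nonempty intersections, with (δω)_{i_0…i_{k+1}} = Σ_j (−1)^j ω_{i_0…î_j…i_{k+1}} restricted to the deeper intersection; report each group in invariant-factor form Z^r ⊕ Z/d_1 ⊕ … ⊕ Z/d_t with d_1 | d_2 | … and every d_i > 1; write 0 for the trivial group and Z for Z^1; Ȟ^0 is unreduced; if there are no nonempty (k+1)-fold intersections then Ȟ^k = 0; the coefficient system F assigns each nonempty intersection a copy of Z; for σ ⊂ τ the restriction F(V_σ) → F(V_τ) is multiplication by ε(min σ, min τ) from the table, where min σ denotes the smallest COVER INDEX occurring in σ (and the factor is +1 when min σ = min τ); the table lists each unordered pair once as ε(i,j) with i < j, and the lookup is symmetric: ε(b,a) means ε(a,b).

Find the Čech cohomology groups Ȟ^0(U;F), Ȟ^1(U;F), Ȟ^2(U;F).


Ȟ^0 ≅ 0, Ȟ^1 ≅ Z/2, Ȟ^2 ≅ 0

intersection data:
  V12={q4,q8} V14={q12,q14,q16} V23={q1,q9,q11} V34={q2,q6,q10}
C dims 4,4; δ0: rk 4, SNF 1^3·2
Ȟ^0 = (4 − 4) − 0 = 0, so Ȟ^0 ≅ 0
Ȟ^1 = (4 − 0) − 4 = 0 plus torsion [2], so Ȟ^1 ≅ Z/2
Ȟ^2 = (0 − 0) − 0 = 0, so Ȟ^2 ≅ 0


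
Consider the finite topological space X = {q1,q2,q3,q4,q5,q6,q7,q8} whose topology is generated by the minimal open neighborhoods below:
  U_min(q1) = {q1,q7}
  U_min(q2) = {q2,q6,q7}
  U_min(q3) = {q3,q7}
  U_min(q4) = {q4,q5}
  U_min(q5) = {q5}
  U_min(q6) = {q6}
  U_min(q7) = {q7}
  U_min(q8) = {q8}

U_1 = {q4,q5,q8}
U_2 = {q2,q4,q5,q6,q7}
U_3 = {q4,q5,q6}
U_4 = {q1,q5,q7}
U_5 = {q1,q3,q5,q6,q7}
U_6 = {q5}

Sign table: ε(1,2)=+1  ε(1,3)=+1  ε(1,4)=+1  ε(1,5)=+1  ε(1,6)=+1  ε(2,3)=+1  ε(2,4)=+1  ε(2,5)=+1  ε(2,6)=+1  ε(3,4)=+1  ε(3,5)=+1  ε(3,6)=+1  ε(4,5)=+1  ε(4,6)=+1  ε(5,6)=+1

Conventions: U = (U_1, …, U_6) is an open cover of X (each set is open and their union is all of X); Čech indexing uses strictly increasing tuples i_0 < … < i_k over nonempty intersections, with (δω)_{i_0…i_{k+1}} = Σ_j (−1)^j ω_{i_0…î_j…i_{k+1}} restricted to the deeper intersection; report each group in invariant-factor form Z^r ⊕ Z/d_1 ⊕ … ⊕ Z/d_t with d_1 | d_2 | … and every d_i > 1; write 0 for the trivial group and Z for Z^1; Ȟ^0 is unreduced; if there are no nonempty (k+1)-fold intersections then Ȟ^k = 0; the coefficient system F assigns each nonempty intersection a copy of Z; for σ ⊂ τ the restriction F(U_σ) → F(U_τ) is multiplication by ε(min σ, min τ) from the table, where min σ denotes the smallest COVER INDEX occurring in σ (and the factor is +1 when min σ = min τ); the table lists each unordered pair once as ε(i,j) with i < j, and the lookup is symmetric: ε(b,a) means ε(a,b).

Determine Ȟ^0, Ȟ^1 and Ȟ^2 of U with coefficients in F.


nerve of the cover:
  U12={q4,q5} U13={q4,q5} U14={q5} U15={q5} U16={q5} U23={q4,q5,q6} U24={q5,q7} U25={q5,q6,q7} U26={q5} U34={q5} U35={q5,q6} U36={q5} U45={q1,q5,q7} U46={q5} U56={q5}
  U123={q4,q5} U124={q5} U125={q5} U126={q5} U134={q5} U135={q5} U136={q5} U145={q5} U146={q5} U156={q5} U234={q5} U235={q5,q6} U236={q5} U245={q5,q7} U246={q5} U256={q5} U345={q5} U346={q5} U356={q5} U456={q5}
  U1234={q5} U1235={q5} U1236={q5} U1245={q5} U1246={q5} U1256={q5} U1345={q5} U1346={q5} U1356={q5} U1456={q5} U2345={q5} U2346={q5} U2356={q5} U2456={q5} U3456={q5}
  U12345={q5} U12346={q5} U12356={q5} U12456={q5} U13456={q5} U23456={q5}
  U123456={q5}
C dims 6,15,20,15; δ0: rk 5, SNF 1^5; δ1: rk 10, SNF 1^10; δ2: rk 10, SNF 1^10
Ȟ^0 = (6 − 5) − 0 = 1, so Ȟ^0 ≅ Z
Ȟ^1 = (15 − 10) − 5 = 0, so Ȟ^1 ≅ 0
Ȟ^2 = (20 − 10) − 10 = 0, so Ȟ^2 ≅ 0

Ȟ^0(U;F) ≅ Z,  Ȟ^1(U;F) ≅ 0,  Ȟ^2(U;F) ≅ 0


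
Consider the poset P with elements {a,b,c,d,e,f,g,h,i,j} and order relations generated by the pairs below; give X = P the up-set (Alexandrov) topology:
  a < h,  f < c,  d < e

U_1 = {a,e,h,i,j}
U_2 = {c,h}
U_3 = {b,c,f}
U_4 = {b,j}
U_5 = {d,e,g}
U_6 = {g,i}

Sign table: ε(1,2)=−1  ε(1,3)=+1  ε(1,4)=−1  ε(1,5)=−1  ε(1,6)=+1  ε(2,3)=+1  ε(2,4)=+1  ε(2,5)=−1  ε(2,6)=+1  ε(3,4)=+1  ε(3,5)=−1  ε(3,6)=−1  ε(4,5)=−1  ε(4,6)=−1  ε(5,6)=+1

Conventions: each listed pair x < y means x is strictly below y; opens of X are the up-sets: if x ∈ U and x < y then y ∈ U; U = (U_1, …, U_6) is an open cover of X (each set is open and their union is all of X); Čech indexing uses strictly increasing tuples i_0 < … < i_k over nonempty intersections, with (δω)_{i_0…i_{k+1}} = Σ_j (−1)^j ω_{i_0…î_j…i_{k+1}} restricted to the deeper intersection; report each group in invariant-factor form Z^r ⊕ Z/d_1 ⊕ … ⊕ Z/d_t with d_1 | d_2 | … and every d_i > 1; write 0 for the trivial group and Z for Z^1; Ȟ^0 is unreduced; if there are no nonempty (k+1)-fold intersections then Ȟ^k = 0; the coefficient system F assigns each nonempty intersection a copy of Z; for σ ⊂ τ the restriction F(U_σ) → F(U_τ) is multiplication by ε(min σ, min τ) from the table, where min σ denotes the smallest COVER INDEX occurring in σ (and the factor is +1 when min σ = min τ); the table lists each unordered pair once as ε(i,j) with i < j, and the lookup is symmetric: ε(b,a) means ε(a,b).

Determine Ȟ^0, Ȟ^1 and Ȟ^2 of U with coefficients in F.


Ȟ^0 ≅ 0, Ȟ^1 ≅ Z ⊕ Z/2, Ȟ^2 ≅ 0

nonempty intersections:
  U12={h} U14={j} U15={e} U16={i} U23={c} U34={b} U56={g}
C dims 6,7; δ0: rk 6, SNF 1^5·2
Ȟ^0: (6−6)−0=0 ⇒ 0
Ȟ^1: (7−0)−6=1 plus torsion [2] ⇒ Z ⊕ Z/2
Ȟ^2: (0−0)−0=0 ⇒ 0


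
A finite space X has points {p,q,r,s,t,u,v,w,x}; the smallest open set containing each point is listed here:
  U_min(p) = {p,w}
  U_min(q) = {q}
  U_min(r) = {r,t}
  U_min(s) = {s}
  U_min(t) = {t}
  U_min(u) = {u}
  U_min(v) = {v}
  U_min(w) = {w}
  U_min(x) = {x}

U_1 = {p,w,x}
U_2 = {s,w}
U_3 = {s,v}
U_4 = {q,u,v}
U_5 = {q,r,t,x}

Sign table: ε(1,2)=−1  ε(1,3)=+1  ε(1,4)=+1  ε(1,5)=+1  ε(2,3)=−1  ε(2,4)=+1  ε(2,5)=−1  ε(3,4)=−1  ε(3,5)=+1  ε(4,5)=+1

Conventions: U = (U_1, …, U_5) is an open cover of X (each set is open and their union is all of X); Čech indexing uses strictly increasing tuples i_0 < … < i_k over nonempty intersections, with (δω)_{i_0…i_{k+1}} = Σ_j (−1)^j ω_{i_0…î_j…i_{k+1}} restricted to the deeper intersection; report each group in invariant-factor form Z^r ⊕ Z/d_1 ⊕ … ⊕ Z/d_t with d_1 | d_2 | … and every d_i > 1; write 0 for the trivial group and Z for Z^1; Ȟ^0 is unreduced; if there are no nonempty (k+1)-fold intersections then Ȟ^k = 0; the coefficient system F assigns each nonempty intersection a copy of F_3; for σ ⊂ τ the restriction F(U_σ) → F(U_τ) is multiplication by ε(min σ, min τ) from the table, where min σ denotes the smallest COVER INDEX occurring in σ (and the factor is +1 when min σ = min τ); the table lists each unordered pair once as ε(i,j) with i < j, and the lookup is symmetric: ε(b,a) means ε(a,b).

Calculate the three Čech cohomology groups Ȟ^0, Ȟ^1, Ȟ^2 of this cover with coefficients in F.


Ȟ^0(U;F) ≅ 0,  Ȟ^1(U;F) ≅ 0,  Ȟ^2(U;F) ≅ 0

nerve of the cover:
  U12={w} U15={x} U23={s} U34={v} U45={q}
C dims 5,5; δ0: rk_F3 5
Ȟ^0 = (5 − 5) − 0 = 0, so Ȟ^0 ≅ 0
Ȟ^1 = (5 − 0) − 5 = 0, so Ȟ^1 ≅ 0
Ȟ^2 = (0 − 0) − 0 = 0, so Ȟ^2 ≅ 0


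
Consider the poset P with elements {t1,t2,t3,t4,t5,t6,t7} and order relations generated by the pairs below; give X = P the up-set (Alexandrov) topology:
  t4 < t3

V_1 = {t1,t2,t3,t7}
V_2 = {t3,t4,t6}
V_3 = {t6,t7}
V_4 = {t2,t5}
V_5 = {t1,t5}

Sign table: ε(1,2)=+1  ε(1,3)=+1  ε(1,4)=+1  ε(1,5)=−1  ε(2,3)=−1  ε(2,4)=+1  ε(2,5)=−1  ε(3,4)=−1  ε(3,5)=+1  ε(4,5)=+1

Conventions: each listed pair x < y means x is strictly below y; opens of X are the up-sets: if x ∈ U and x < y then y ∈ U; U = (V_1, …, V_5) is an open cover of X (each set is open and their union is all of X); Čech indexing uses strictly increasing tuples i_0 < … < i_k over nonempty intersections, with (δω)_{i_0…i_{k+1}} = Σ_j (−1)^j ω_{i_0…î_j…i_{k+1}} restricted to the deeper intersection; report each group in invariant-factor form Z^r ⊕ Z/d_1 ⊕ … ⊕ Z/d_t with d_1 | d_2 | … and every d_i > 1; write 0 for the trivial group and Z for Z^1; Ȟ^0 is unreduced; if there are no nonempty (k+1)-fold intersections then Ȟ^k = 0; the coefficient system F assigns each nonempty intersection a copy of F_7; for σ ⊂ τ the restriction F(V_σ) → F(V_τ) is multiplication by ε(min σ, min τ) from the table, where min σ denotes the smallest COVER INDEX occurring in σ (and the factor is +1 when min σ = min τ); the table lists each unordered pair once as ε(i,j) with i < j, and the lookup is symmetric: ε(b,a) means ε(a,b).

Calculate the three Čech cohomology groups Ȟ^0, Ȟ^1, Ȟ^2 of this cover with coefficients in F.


Ȟ^0 = 0,  Ȟ^1 = Z/7,  Ȟ^2 = 0

nerve simplices:
  V12={t3} V13={t7} V14={t2} V15={t1} V23={t6} V45={t5}
C dims 5,6; δ0: rk_F7 5
degree 0: 5−5−0 = 0 → Ȟ^0 ≅ 0
degree 1: 6−0−5 = 1 → Ȟ^1 ≅ Z/7
degree 2: 0−0−0 = 0 → Ȟ^2 ≅ 0


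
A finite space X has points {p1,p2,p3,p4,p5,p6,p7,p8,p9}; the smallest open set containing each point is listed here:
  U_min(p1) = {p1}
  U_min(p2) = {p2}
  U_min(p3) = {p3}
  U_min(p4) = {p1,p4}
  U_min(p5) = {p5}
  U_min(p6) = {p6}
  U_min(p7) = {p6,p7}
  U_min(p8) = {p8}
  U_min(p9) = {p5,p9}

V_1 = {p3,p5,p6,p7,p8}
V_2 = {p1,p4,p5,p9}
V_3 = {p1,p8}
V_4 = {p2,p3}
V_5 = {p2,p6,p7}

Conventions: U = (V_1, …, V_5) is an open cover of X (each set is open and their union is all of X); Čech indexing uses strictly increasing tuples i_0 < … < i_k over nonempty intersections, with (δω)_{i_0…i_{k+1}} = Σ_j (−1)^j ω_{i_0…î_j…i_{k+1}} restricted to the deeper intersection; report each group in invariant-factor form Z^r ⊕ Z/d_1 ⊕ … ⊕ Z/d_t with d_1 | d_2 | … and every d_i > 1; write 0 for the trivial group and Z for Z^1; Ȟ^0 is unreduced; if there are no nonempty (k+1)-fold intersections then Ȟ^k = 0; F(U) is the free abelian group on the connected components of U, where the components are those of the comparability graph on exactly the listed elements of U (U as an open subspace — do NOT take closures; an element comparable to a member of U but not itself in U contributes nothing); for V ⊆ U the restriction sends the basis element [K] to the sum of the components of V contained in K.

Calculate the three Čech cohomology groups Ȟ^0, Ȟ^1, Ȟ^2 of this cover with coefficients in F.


nerve of the cover:
  V12={p5} V13={p8} V14={p3} V15={p6,p7} V23={p1} V45={p2}
components per intersection:
  V1: {p3} {p5} {p6,p7} {p8}
  V2: {p1,p4} {p5,p9}
  V3: {p1} {p8}
  V4: {p2} {p3}
  V5: {p2} {p6,p7}
  V12: {p5}
  V13: {p8}
  V14: {p3}
  V15: {p6,p7}
  V23: {p1}
  V45: {p2}
C dims 12,6; δ0: rk 6, SNF 1^6
Ȟ^0 = (12 − 6) − 0 = 6, so Ȟ^0 ≅ Z^6
Ȟ^1 = (6 − 0) − 6 = 0, so Ȟ^1 ≅ 0
Ȟ^2 = (0 − 0) − 0 = 0, so Ȟ^2 ≅ 0

Ȟ^0 = Z^6, Ȟ^1 = 0, Ȟ^2 = 0


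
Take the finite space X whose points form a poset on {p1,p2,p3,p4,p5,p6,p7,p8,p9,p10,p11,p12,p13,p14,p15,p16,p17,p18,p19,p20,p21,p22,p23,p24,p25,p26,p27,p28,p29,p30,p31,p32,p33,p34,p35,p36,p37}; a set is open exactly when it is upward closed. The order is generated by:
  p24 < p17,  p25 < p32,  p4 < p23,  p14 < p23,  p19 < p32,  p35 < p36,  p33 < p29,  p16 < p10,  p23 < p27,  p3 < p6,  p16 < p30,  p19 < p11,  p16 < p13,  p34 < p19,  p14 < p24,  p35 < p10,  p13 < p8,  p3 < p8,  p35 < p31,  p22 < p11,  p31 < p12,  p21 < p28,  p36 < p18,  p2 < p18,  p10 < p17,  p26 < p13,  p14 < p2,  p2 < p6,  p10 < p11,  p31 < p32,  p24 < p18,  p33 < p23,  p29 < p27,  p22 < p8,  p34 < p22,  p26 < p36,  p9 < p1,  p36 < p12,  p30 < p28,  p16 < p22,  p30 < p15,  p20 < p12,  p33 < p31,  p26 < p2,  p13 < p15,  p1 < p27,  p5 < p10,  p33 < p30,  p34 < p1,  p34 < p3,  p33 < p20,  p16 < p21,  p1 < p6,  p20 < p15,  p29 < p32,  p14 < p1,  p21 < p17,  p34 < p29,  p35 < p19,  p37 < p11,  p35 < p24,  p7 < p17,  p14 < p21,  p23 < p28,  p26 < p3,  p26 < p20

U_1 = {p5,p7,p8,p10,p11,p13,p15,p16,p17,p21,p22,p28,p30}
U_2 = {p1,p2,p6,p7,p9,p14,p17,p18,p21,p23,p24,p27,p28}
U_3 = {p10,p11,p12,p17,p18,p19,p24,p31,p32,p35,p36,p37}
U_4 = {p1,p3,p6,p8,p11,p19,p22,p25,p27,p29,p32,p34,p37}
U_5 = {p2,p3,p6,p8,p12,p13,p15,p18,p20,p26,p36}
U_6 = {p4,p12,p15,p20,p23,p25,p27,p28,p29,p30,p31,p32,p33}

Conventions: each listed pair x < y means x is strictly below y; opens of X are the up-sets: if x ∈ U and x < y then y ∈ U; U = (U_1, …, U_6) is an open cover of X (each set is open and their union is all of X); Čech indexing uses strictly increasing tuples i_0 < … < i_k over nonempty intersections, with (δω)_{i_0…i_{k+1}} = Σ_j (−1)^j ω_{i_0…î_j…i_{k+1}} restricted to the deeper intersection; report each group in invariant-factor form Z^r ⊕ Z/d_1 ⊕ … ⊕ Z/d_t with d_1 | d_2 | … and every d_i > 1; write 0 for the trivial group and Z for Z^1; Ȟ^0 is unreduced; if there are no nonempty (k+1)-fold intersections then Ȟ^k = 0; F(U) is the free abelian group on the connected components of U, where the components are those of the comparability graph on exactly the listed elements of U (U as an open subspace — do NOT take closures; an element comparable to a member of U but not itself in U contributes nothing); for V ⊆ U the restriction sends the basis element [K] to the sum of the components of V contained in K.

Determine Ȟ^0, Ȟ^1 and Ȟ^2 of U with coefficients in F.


Ȟ^0 ≅ Z; Ȟ^1 ≅ 0; Ȟ^2 ≅ Z/2

nonempty intersections:
  U12={p7,p17,p21,p28} U13={p10,p11,p17} U14={p8,p11,p22} U15={p8,p13,p15} U16={p15,p28,p30} U23={p17,p18,p24} U24={p1,p6,p27} U25={p2,p6,p18} U26={p23,p27,p28} U34={p11,p19,p32,p37} U35={p12,p18,p36} U36={p12,p31,p32} U45={p3,p6,p8} U46={p25,p27,p29,p32} U56={p12,p15,p20}
  U123={p17} U126={p28} U134={p11} U145={p8} U156={p15} U235={p18} U245={p6} U246={p27} U346={p32} U356={p12}
components per intersection:
  U1: {p5,p7,p8,p10,p11,p13,p15,p16,p17,p21,p22,p28,p30}
  U2: {p1,p2,p6,p7,p9,p14,p17,p18,p21,p23,p24,p27,p28}
  U3: {p10,p11,p12,p17,p18,p19,p24,p31,p32,p35,p36,p37}
  U4: {p1,p3,p6,p8,p11,p19,p22,p25,p27,p29,p32,p34,p37}
  U5: {p2,p3,p6,p8,p12,p13,p15,p18,p20,p26,p36}
  U6: {p4,p12,p15,p20,p23,p25,p27,p28,p29,p30,p31,p32,p33}
  U12: {p7,p17,p21,p28}
  U13: {p10,p11,p17}
  U14: {p8,p11,p22}
  U15: {p8,p13,p15}
  U16: {p15,p28,p30}
  U23: {p17,p18,p24}
  U24: {p1,p6,p27}
  U25: {p2,p6,p18}
  U26: {p23,p27,p28}
  U34: {p11,p19,p32,p37}
  U35: {p12,p18,p36}
  U36: {p12,p31,p32}
  U45: {p3,p6,p8}
  U46: {p25,p27,p29,p32}
  U56: {p12,p15,p20}
  U123: {p17}
  U126: {p28}
  U134: {p11}
  U145: {p8}
  U156: {p15}
  U235: {p18}
  U245: {p6}
  U246: {p27}
  U346: {p32}
  U356: {p12}
C dims 6,15,10; δ0: rk 5, SNF 1^5; δ1: rk 10, SNF 1^9·2
Ȟ^0: (6−5)−0=1 ⇒ Z
Ȟ^1: (15−10)−5=0 ⇒ 0
Ȟ^2: (10−0)−10=0 plus torsion [2] ⇒ Z/2


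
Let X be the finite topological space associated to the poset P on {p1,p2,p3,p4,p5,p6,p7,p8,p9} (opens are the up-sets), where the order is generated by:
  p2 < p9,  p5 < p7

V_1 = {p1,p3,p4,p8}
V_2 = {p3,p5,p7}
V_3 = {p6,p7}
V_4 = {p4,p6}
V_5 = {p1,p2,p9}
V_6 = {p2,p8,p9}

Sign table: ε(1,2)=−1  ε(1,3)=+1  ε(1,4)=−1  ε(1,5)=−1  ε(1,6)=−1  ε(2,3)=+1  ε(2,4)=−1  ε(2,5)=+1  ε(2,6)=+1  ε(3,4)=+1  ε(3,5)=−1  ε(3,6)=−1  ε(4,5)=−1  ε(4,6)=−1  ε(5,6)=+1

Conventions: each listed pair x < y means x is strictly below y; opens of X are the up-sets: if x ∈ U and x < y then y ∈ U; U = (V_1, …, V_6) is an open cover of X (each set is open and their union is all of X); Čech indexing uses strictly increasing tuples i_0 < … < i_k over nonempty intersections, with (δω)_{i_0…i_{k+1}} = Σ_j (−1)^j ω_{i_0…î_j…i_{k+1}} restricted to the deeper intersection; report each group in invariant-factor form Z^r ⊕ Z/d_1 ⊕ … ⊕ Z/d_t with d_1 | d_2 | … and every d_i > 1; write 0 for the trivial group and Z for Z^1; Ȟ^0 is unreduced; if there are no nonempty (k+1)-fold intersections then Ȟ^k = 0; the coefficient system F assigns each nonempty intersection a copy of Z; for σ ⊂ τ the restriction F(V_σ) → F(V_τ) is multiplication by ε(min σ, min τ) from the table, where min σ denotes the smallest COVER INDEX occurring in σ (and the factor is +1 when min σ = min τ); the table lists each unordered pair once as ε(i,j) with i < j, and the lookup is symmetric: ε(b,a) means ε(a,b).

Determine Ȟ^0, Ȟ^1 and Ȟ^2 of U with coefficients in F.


nerve of the cover:
  V12={p3} V14={p4} V15={p1} V16={p8} V23={p7} V34={p6} V56={p2,p9}
C dims 6,7; δ0: rk 5, SNF 1^5
Ȟ^0 = (6 − 5) − 0 = 1, so Ȟ^0 ≅ Z
Ȟ^1 = (7 − 0) − 5 = 2, so Ȟ^1 ≅ Z^2
Ȟ^2 = (0 − 0) − 0 = 0, so Ȟ^2 ≅ 0

Ȟ^0(U;F) ≅ Z, Ȟ^1(U;F) ≅ Z^2, Ȟ^2(U;F) ≅ 0


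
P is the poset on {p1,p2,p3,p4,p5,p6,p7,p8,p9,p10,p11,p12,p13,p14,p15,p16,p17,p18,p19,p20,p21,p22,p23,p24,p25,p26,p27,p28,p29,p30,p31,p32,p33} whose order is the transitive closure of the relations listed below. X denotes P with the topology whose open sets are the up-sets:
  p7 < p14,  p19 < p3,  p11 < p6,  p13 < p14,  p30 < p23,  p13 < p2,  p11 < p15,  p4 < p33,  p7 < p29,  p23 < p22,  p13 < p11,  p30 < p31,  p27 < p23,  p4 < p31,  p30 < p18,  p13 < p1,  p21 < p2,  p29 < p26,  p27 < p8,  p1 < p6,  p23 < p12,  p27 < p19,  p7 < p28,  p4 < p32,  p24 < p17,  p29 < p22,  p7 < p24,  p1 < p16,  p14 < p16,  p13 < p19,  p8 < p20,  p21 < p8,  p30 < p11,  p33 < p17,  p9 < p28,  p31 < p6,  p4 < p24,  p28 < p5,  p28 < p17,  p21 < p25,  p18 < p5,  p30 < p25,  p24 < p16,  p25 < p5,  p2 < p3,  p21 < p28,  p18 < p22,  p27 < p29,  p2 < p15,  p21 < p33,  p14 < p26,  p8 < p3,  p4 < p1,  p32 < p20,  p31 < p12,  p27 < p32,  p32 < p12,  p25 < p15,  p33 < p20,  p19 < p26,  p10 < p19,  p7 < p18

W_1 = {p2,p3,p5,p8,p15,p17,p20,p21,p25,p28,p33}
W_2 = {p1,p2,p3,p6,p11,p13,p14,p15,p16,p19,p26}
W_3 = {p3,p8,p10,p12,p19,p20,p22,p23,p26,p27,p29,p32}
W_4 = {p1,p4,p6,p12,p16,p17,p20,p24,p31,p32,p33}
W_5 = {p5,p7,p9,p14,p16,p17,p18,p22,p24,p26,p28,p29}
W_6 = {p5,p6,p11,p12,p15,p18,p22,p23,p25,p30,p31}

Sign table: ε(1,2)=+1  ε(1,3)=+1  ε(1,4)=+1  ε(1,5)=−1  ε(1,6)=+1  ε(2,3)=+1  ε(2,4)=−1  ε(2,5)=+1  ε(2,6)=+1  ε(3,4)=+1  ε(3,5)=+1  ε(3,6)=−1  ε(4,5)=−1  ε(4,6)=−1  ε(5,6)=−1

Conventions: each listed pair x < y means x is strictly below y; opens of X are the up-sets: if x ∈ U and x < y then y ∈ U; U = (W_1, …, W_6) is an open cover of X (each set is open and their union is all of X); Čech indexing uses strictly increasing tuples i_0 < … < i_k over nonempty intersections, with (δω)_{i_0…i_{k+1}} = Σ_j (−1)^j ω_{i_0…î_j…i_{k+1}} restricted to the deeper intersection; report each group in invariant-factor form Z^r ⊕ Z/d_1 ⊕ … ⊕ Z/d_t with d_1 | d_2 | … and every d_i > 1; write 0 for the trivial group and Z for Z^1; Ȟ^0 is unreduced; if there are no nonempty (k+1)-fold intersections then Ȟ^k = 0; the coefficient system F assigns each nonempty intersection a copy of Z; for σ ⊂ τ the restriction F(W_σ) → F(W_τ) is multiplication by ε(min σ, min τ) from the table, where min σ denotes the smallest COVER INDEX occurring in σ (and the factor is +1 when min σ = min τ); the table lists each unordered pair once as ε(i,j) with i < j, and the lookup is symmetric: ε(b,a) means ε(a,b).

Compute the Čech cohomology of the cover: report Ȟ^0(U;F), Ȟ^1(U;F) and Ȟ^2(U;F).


Ȟ^0(U;F) ≅ 0, Ȟ^1(U;F) ≅ Z/2 and Ȟ^2(U;F) ≅ Z

intersection data:
  W12={p2,p3,p15} W13={p3,p8,p20} W14={p17,p20,p33} W15={p5,p17,p28} W16={p5,p15,p25} W23={p3,p19,p26} W24={p1,p6,p16} W25={p14,p16,p26} W26={p6,p11,p15} W34={p12,p20,p32} W35={p22,p26,p29} W36={p12,p22,p23} W45={p16,p17,p24} W46={p6,p12,p31} W56={p5,p18,p22}
  W123={p3} W126={p15} W134={p20} W145={p17} W156={p5} W235={p26} W245={p16} W246={p6} W346={p12} W356={p22}
C dims 6,15,10; δ0: rk 6, SNF 1^5·2; δ1: rk 9, SNF 1^9
Ȟ^0 = (6 − 6) − 0 = 0, so Ȟ^0 ≅ 0
Ȟ^1 = (15 − 9) − 6 = 0 plus torsion [2], so Ȟ^1 ≅ Z/2
Ȟ^2 = (10 − 0) − 9 = 1, so Ȟ^2 ≅ Z


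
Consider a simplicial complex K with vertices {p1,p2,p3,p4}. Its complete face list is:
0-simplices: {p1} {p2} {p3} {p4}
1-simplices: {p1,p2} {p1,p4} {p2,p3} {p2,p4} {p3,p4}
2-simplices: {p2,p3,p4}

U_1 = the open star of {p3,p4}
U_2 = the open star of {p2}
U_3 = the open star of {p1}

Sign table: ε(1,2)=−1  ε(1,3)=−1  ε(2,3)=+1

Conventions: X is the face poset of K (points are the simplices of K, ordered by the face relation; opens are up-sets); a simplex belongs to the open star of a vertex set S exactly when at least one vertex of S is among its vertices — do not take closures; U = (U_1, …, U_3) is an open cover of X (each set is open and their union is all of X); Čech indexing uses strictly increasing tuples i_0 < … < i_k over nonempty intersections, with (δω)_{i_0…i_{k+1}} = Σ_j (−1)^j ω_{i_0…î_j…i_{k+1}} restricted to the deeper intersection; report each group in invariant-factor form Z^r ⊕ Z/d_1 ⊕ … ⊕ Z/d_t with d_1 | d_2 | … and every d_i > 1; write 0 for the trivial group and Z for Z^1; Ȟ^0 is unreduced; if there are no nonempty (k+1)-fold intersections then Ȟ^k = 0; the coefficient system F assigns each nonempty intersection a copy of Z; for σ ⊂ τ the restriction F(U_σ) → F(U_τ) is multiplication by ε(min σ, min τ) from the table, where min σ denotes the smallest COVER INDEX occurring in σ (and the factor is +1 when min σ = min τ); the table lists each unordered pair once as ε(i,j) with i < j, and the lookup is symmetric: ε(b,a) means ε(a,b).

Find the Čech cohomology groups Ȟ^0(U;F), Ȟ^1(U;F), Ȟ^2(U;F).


intersection data:
  U1={{p3},{p4},{p1,p4},{p2,p3},{p2,p4},{p3,p4},{p2,p3,p4}} U2={{p2},{p1,p2},{p2,p3},{p2,p4},{p2,p3,p4}} U3={{p1},{p1,p2},{p1,p4}}
  U12={{p2,p3},{p2,p4},{p2,p3,p4}} U13={{p1,p4}} U23={{p1,p2}}
C dims 3,3; δ0: rk 2, SNF 1^2
Ȟ^0 = (3 − 2) − 0 = 1, so Ȟ^0 ≅ Z
Ȟ^1 = (3 − 0) − 2 = 1, so Ȟ^1 ≅ Z
Ȟ^2 = (0 − 0) − 0 = 0, so Ȟ^2 ≅ 0

Ȟ^0 = Z, Ȟ^1 = Z and Ȟ^2 = 0


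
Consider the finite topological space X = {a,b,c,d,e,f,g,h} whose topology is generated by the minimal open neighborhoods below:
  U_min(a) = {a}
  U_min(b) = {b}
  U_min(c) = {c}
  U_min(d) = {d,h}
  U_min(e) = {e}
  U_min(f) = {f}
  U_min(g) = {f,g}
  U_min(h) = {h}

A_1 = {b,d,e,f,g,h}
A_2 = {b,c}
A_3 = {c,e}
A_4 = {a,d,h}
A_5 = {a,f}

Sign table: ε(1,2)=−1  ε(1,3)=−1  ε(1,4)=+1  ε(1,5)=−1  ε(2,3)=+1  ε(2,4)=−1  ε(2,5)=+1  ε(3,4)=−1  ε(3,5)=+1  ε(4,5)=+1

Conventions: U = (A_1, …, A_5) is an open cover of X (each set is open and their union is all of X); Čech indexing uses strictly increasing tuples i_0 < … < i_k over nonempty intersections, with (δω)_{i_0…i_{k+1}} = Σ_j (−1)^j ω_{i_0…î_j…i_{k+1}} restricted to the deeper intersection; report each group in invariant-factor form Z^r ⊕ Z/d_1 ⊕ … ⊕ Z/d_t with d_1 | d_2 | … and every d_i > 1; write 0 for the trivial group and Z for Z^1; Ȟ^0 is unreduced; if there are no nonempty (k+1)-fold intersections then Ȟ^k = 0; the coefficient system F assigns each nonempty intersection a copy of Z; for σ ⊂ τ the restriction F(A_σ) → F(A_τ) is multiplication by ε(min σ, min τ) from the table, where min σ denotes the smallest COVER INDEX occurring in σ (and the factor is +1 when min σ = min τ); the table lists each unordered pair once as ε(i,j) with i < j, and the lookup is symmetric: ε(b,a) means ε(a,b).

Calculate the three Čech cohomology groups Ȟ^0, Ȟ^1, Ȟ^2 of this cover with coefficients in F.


cover nerve:
  A12={b} A13={e} A14={d,h} A15={f} A23={c} A45={a}
C dims 5,6; δ0: rk 5, SNF 1^4·2
Ȟ^0: (5−5)−0=0 ⇒ 0
Ȟ^1: (6−0)−5=1 plus torsion [2] ⇒ Z ⊕ Z/2
Ȟ^2: (0−0)−0=0 ⇒ 0

Ȟ^0 = 0,  Ȟ^1 = Z ⊕ Z/2,  Ȟ^2 = 0


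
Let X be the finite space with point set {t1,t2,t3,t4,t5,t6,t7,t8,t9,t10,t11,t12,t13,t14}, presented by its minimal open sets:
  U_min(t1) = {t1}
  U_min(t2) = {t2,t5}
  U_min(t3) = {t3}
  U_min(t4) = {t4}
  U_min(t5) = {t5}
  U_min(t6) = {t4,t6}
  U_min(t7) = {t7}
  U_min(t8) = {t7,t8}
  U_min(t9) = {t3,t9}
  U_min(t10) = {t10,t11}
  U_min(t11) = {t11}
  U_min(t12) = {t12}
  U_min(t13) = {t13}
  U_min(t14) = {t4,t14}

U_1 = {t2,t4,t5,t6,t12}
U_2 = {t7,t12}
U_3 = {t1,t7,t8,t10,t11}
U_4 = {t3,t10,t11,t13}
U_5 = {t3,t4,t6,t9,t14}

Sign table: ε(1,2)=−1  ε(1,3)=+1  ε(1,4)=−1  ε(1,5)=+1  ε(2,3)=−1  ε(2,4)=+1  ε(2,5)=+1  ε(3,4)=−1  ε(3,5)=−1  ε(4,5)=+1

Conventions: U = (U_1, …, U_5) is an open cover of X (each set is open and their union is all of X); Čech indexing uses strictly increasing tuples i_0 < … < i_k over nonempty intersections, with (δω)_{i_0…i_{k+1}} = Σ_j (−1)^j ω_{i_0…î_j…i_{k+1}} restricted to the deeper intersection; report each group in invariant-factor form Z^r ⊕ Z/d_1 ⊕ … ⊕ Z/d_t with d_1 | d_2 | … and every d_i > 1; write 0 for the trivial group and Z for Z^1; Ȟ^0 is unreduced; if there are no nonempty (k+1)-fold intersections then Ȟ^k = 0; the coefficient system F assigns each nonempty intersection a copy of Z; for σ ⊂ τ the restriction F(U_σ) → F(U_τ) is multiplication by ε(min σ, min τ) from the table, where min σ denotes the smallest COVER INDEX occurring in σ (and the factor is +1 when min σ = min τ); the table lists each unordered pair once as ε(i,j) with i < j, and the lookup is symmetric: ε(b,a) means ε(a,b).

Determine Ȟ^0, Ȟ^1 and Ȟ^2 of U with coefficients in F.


Ȟ^0(U;F) ≅ 0; Ȟ^1(U;F) ≅ Z/2; Ȟ^2(U;F) ≅ 0

cover nerve:
  U12={t12} U15={t4,t6} U23={t7} U34={t10,t11} U45={t3}
C dims 5,5; δ0: rk 5, SNF 1^4·2
Ȟ^0: (5−5)−0=0 ⇒ 0
Ȟ^1: (5−0)−5=0 plus torsion [2] ⇒ Z/2
Ȟ^2: (0−0)−0=0 ⇒ 0


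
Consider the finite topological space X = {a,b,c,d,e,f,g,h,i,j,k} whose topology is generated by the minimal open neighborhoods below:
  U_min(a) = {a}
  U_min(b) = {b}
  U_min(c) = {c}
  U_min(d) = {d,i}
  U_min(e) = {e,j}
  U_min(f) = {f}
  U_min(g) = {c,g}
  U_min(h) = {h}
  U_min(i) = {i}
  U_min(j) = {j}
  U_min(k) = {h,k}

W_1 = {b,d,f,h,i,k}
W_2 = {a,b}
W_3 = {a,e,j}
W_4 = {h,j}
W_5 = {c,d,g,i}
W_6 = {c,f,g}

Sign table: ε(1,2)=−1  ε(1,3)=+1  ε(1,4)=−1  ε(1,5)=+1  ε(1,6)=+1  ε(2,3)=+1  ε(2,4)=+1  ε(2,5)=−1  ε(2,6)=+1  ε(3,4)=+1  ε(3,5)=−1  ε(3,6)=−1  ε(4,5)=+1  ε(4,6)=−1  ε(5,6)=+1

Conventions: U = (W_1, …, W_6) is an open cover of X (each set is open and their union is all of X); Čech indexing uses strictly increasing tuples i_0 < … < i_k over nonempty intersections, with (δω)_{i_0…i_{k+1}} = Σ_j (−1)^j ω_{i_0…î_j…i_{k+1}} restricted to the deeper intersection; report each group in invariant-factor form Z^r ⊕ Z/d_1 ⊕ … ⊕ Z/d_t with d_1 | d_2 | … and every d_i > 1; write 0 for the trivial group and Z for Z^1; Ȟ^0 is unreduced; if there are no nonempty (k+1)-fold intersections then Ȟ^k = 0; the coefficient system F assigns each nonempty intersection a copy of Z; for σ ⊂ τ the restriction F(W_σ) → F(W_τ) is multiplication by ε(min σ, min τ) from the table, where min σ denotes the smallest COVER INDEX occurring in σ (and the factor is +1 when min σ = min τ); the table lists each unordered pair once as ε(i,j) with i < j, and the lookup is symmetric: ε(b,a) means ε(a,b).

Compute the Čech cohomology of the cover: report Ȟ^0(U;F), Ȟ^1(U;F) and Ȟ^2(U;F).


Ȟ^0 ≅ Z, Ȟ^1 ≅ Z^2 and Ȟ^2 ≅ 0

nonempty intersections:
  W12={b} W14={h} W15={d,i} W16={f} W23={a} W34={j} W56={c,g}
C dims 6,7; δ0: rk 5, SNF 1^5
Ȟ^0: (6−5)−0=1 ⇒ Z
Ȟ^1: (7−0)−5=2 ⇒ Z^2
Ȟ^2: (0−0)−0=0 ⇒ 0


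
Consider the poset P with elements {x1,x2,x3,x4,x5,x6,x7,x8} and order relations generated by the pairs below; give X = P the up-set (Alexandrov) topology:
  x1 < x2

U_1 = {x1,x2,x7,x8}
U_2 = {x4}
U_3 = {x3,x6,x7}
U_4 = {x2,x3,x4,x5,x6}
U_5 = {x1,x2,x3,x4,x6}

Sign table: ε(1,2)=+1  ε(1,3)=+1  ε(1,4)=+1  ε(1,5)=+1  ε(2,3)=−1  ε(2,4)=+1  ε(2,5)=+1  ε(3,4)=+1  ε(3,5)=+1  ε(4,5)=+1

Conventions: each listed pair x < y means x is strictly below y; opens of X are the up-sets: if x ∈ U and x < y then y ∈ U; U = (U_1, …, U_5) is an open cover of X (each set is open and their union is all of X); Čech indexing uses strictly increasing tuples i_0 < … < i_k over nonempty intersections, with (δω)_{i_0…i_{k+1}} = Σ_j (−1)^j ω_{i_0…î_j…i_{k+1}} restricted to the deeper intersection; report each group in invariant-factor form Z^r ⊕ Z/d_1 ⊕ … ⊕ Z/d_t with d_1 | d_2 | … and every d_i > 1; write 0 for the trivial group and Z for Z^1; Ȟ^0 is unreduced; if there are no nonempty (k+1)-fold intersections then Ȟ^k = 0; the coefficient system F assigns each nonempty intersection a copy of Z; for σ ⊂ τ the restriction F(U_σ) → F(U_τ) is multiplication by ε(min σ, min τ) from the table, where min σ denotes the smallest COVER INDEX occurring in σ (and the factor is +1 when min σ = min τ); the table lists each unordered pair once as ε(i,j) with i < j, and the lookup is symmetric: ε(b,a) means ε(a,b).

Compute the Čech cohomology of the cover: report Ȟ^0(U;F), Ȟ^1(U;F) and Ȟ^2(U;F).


Ȟ^0(U;F) ≅ Z,  Ȟ^1(U;F) ≅ Z,  Ȟ^2(U;F) ≅ 0

nerve simplices:
  U13={x7} U14={x2} U15={x1,x2} U24={x4} U25={x4} U34={x3,x6} U35={x3,x6} U45={x2,x3,x4,x6}
  U145={x2} U245={x4} U345={x3,x6}
C dims 5,8,3; δ0: rk 4, SNF 1^4; δ1: rk 3, SNF 1^3
degree 0: 5−4−0 = 1 → Ȟ^0 ≅ Z
degree 1: 8−3−4 = 1 → Ȟ^1 ≅ Z
degree 2: 3−0−3 = 0 → Ȟ^2 ≅ 0


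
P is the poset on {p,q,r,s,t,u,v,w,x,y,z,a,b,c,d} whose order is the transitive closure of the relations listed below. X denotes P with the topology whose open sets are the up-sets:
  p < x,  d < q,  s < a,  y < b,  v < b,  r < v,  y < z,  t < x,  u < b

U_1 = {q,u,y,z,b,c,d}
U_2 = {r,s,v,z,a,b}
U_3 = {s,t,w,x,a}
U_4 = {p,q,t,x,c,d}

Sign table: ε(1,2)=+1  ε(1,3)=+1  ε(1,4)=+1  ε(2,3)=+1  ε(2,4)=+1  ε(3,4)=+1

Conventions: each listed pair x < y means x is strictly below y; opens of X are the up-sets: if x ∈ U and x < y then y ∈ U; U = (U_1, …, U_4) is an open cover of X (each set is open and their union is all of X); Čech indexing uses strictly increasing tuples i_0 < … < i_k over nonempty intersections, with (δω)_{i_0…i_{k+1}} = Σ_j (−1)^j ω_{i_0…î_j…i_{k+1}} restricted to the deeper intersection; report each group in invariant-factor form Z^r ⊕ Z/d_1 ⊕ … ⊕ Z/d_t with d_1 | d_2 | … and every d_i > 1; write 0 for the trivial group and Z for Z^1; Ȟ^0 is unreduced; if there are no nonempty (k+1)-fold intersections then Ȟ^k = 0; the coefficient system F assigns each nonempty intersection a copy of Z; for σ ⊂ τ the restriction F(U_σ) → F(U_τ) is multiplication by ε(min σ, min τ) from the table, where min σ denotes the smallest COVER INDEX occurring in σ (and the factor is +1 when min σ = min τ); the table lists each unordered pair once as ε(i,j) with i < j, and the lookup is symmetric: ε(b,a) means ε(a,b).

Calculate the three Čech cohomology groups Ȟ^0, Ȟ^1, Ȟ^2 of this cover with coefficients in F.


nerve of the cover:
  U12={z,b} U14={q,c,d} U23={s,a} U34={t,x}
C dims 4,4; δ0: rk 3, SNF 1^3
Ȟ^0 = (4 − 3) − 0 = 1, so Ȟ^0 ≅ Z
Ȟ^1 = (4 − 0) − 3 = 1, so Ȟ^1 ≅ Z
Ȟ^2 = (0 − 0) − 0 = 0, so Ȟ^2 ≅ 0

Ȟ^0 ≅ Z; Ȟ^1 ≅ Z; Ȟ^2 ≅ 0


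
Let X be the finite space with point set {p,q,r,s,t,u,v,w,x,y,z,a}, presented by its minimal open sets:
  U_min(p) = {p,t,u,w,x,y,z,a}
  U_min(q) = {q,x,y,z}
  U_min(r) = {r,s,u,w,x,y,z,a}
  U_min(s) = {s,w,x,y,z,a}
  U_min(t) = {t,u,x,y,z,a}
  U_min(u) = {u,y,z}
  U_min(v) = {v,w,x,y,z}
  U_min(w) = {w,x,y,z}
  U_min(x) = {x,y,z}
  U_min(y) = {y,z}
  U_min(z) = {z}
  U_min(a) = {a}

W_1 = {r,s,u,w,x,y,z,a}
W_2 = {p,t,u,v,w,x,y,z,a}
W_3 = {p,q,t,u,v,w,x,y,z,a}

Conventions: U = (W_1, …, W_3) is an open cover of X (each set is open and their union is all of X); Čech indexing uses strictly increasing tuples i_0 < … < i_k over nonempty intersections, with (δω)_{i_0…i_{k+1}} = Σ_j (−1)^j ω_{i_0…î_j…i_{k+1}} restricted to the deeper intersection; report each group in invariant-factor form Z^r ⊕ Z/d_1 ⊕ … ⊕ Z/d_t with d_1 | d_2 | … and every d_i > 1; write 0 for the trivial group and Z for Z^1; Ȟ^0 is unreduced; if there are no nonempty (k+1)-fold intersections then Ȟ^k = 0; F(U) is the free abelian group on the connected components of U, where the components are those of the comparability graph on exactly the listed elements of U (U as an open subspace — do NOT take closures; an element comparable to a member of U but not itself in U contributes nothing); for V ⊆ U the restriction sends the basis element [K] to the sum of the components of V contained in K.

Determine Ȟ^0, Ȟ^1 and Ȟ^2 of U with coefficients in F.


nerve simplices:
  W12={u,w,x,y,z,a} W13={u,w,x,y,z,a} W23={p,t,u,v,w,x,y,z,a}
  W123={u,w,x,y,z,a}
components per intersection:
  W1: {r,s,u,w,x,y,z,a}
  W2: {p,t,u,v,w,x,y,z,a}
  W3: {p,q,t,u,v,w,x,y,z,a}
  W12: {u,w,x,y,z} {a}
  W13: {u,w,x,y,z} {a}
  W23: {p,t,u,v,w,x,y,z,a}
  W123: {u,w,x,y,z} {a}
C dims 3,5,2; δ0: rk 2, SNF 1^2; δ1: rk 2, SNF 1^2
degree 0: 3−2−0 = 1 → Ȟ^0 ≅ Z
degree 1: 5−2−2 = 1 → Ȟ^1 ≅ Z
degree 2: 2−0−2 = 0 → Ȟ^2 ≅ 0

Ȟ^0 ≅ Z, Ȟ^1 ≅ Z and Ȟ^2 ≅ 0
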